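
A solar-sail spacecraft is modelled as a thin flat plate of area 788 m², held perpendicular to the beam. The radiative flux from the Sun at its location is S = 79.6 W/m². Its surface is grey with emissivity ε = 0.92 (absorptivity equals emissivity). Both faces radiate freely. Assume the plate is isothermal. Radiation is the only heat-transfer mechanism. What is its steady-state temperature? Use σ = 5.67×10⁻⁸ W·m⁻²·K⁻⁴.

At equilibrium, absorbed power = emitted power.
Absorbing cross-section = A = 788.0 m²; emitting surface = 2A = 1576 m² (ratio 2).
εS·A_cross = εσ·A_surf·T⁴  ⇒  T⁴ = S/(2σ)   (ε cancels).
T⁴ = 79.6/(2·5.67×10⁻⁸) = 7.019×10⁸ K⁴.
T = (7.019×10⁸)^(1/4).

T ≈ 163 K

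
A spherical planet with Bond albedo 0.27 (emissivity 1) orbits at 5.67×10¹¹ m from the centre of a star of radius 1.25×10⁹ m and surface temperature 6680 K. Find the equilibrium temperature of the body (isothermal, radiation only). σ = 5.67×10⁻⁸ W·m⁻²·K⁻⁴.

The star's surface emits σT_*⁴; at distance d the flux is S = σT_*⁴(R_*/d)².
S = 5.67×10⁻⁸·(6680)⁴·(1.25×10⁹/5.67×10¹¹)² = 548.7 W/m².
For an isothermal sphere T⁴ = (1−a)S/(4σ) = 1.766×10⁹ K⁴.

T ≈ 205 K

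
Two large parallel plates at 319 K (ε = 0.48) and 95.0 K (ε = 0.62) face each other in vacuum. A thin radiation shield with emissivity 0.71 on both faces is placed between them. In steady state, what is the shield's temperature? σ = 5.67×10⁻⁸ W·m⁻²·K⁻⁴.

T_s ≈ 262 K

In steady state the net flux on the hot side equals that on the cold side.
σ(T₁⁴−T_s⁴)/D₁ = σ(T_s⁴−T₂⁴)/D₂, with D₁ = 1/ε₁+1/ε_s−1 = 2.492, D₂ = 1/ε_s+1/ε₂−1 = 2.021.
Solve for T_s⁴: T_s⁴ = (D₂·T₁⁴ + D₁·T₂⁴)/(D₁+D₂) = 4.683×10⁹ K⁴.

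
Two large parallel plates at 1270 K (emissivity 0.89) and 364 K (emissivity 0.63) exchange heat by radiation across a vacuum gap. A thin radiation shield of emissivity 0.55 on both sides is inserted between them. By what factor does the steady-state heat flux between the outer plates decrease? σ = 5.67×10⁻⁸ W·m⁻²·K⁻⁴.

Without shield: q₀ = σΔ(T⁴)/(1/ε₁+1/ε₂−1) with denominator 1.711.
With shield the two gaps are in series; the resistances add: (1/ε₁+1/ε_s−1)+(1/ε_s+1/ε₂−1) = 1.942+2.405 = 4.347.
Heat-flux ratio q₀/q = 4.347/1.711.

factor ≈ 2.54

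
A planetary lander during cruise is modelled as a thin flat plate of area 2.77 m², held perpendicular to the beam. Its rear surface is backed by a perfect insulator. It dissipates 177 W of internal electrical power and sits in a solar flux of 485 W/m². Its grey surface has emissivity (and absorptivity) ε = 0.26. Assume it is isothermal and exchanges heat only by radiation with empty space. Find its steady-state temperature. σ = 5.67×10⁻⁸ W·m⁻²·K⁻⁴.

T ≈ 337 K

At steady state, absorbed solar power + internal power = radiated power.
Absorbed: α·S·A_cross = 0.26·485·2.770 = 349.3 W (cross-section A).
Total input = 349.3 + 177 = 526.3 W.
Radiated: εσ·A_surf·T⁴ with A_surf = A = 2.770 m².
T⁴ = 526.3/(0.26·5.67×10⁻⁸·2.770) = 1.289×10¹⁰ K⁴.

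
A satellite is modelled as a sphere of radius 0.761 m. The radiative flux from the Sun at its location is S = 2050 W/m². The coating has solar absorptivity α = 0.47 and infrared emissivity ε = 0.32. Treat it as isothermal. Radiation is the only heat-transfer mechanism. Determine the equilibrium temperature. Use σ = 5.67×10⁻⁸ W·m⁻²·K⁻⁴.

At equilibrium, absorbed power = emitted power.
Absorbing cross-section = πr² = 1.819 m²; emitting surface = 4πr² = 7.277 m² (ratio 4).
αS·A_cross = εσ·A_surf·T⁴  ⇒  T⁴ = αS/(ε·4σ).
T⁴ = 0.470·2050/(0.32·4·5.67×10⁻⁸) = 1.328×10¹⁰ K⁴.
T = (1.328×10¹⁰)^(1/4).

T ≈ 339 K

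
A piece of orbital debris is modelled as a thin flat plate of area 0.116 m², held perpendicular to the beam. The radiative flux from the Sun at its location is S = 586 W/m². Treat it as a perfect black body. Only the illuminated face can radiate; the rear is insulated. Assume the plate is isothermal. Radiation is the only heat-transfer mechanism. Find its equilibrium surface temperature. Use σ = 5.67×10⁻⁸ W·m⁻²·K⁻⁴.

At equilibrium, absorbed power = emitted power.
Absorbing cross-section = A = 0.1160 m²; emitting surface = A = 0.1160 m² (ratio 1).
S·A_cross = εσ·A_surf·T⁴  ⇒  T⁴ = S/(1σ).
T⁴ = 1.00·586/(1·5.67×10⁻⁸) = 1.034×10¹⁰ K⁴.
T = (1.034×10¹⁰)^(1/4).

T ≈ 319 K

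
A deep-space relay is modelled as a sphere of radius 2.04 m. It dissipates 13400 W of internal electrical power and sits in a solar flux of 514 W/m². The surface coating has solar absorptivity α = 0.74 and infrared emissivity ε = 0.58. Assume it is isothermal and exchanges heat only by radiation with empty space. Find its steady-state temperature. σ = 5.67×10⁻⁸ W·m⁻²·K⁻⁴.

T ≈ 321 K

At steady state, absorbed solar power + internal power = radiated power.
Absorbed: α·S·A_cross = 0.74·514·13.07 = 4973 W (cross-section πr²).
Total input = 4973 + 13400 = 18370 W.
Radiated: εσ·A_surf·T⁴ with A_surf = 4πr² = 52.30 m².
T⁴ = 18370/(0.58·5.67×10⁻⁸·52.30) = 1.068×10¹⁰ K⁴.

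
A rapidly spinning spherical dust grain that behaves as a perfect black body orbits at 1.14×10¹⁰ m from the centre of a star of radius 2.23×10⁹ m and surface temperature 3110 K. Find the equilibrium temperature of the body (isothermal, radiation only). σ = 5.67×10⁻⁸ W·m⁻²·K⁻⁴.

T ≈ 973 K

The star's surface emits σT_*⁴; at distance d the flux is S = σT_*⁴(R_*/d)².
S = 5.67×10⁻⁸·(3110)⁴·(2.23×10⁹/1.14×10¹⁰)² = 2.030×10⁵ W/m².
For an isothermal sphere T⁴ = (1−a)S/(4σ) = 8.949×10¹¹ K⁴.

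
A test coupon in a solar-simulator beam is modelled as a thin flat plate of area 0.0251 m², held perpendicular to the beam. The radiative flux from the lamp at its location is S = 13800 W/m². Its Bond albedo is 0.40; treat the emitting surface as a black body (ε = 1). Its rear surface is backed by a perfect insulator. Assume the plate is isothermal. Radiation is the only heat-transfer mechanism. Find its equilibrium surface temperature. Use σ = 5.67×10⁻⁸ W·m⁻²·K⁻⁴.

At equilibrium, absorbed power = emitted power.
Absorbing cross-section = A = 0.02510 m²; emitting surface = A = 0.02510 m² (ratio 1).
(1−a)S·A_cross = εσ·A_surf·T⁴  ⇒  T⁴ = (1−a)S/(1σ).
T⁴ = 0.600·13800/(1·5.67×10⁻⁸) = 1.460×10¹¹ K⁴.
T = (1.460×10¹¹)^(1/4).

T ≈ 618 K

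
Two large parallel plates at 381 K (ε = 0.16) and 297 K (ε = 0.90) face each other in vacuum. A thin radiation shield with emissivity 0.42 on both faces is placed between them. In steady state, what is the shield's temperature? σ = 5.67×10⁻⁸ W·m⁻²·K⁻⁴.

T_s ≈ 324 K

In steady state the net flux on the hot side equals that on the cold side.
σ(T₁⁴−T_s⁴)/D₁ = σ(T_s⁴−T₂⁴)/D₂, with D₁ = 1/ε₁+1/ε_s−1 = 7.631, D₂ = 1/ε_s+1/ε₂−1 = 2.492.
Solve for T_s⁴: T_s⁴ = (D₂·T₁⁴ + D₁·T₂⁴)/(D₁+D₂) = 1.105×10¹⁰ K⁴.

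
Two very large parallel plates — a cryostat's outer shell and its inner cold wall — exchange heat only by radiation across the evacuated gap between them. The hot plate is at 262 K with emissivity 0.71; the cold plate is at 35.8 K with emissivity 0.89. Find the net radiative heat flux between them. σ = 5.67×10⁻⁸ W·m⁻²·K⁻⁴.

For two infinite grey parallel plates, q = σ(T₁⁴ − T₂⁴)/(1/ε₁ + 1/ε₂ − 1).
T₁⁴ − T₂⁴ = 4.712×10⁹ − 1.643×10⁶ = 4.710×10⁹ K⁴.
1/ε₁ + 1/ε₂ − 1 = 1.408 + 1.124 − 1 = 1.532.
q = 5.67×10⁻⁸ × 4.710×10⁹ / 1.532.

q ≈ 174 W/m²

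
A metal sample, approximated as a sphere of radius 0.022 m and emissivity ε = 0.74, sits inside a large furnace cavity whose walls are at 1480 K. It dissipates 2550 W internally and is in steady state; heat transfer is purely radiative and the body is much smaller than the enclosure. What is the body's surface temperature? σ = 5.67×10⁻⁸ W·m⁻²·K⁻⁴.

For a small grey body in a large enclosure, net radiated power = εσA(T⁴ − T_w⁴).
Steady state: P = εσA(T⁴ − T_w⁴) with A = 4πr² = 0.006082 m².
T⁴ = P/(εσA) + T_w⁴ = 2550/(0.74·5.67×10⁻⁸·0.006082) + (1480)⁴
    = 9.992×10¹² + 4.798×10¹² = 1.479×10¹³ K⁴.

T ≈ 1960 K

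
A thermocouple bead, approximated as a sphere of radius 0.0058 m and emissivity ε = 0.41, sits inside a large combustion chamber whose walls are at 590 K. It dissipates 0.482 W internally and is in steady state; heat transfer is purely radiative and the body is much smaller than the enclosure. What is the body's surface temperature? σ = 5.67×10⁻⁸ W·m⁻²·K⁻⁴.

For a small grey body in a large enclosure, net radiated power = εσA(T⁴ − T_w⁴).
Steady state: P = εσA(T⁴ − T_w⁴) with A = 4πr² = 4.227×10⁻⁴ m².
T⁴ = P/(εσA) + T_w⁴ = 0.482/(0.41·5.67×10⁻⁸·4.227×10⁻⁴) + (590)⁴
    = 4.905×10¹⁰ + 1.212×10¹¹ = 1.702×10¹¹ K⁴.

T ≈ 642 K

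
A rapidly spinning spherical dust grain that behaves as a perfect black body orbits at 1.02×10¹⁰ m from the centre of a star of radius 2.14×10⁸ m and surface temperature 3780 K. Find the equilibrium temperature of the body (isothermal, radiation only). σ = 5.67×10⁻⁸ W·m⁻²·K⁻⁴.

The star's surface emits σT_*⁴; at distance d the flux is S = σT_*⁴(R_*/d)².
S = 5.67×10⁻⁸·(3780)⁴·(2.14×10⁸/1.02×10¹⁰)² = 5095 W/m².
For an isothermal sphere T⁴ = (1−a)S/(4σ) = 2.247×10¹⁰ K⁴.

T ≈ 387 K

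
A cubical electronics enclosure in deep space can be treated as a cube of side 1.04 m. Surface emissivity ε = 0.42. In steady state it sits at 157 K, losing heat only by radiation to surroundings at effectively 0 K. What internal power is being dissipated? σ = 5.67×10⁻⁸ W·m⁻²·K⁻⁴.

P ≈ 93.9 W

Steady state: P = εσA T⁴.
A = 6L² = 6.490 m²; T⁴ = (157)⁴ = 6.076×10⁸ K⁴.
P = 0.42 × 5.67×10⁻⁸ × 6.490 × 6.076×10⁸.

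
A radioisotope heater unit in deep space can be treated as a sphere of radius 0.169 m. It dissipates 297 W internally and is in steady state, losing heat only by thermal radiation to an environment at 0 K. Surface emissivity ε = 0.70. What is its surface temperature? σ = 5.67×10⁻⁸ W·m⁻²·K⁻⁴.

T ≈ 380 K

Steady state: internal power = radiated power, P = εσA T⁴.
Radiating area A = 4πr² = 0.3589 m².
T⁴ = P/(εσA) = 297/(0.70·5.67×10⁻⁸·0.3589) = 2.085×10¹⁰ K⁴.
T = (2.085×10¹⁰)^(1/4).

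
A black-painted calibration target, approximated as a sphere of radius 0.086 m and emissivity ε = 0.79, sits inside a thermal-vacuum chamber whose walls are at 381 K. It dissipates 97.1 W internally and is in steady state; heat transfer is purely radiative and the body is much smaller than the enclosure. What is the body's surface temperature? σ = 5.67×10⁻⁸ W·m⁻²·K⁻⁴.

For a small grey body in a large enclosure, net radiated power = εσA(T⁴ − T_w⁴).
Steady state: P = εσA(T⁴ − T_w⁴) with A = 4πr² = 0.09294 m².
T⁴ = P/(εσA) + T_w⁴ = 97.1/(0.79·5.67×10⁻⁸·0.09294) + (381)⁴
    = 2.332×10¹⁰ + 2.107×10¹⁰ = 4.440×10¹⁰ K⁴.

T ≈ 459 K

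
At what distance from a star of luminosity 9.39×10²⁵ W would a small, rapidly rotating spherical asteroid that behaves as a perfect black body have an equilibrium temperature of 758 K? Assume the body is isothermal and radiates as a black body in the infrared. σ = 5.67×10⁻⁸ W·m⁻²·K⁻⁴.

d ≈ 9.99×10⁹ m

For an isothermal black-emitting sphere, (1−a)S·πr² = σ·4πr²·T⁴ ⇒ S = 4σT⁴/(1−a).
S = 4·5.67×10⁻⁸·(758)⁴/1.00 = 74870 W/m².
Flux falls as S = L/(4πd²), so d = √(L/(4πS)) = √(9.39×10²⁵/(4π·74870)).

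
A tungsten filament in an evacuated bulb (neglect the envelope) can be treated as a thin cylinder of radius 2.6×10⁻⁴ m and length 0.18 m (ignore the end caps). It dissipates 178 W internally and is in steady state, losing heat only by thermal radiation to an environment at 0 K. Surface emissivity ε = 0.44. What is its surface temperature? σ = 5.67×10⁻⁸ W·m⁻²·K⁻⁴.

Steady state: internal power = radiated power, P = εσA T⁴.
Radiating area A = 2πrL = 2.941×10⁻⁴ m².
T⁴ = P/(εσA) = 178/(0.44·5.67×10⁻⁸·2.941×10⁻⁴) = 2.426×10¹³ K⁴.
T = (2.426×10¹³)^(1/4).

T ≈ 2220 K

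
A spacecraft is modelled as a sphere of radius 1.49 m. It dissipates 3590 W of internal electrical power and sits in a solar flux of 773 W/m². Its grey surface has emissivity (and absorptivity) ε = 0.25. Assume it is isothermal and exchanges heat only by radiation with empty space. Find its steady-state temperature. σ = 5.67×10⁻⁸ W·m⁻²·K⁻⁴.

T ≈ 334 K

At steady state, absorbed solar power + internal power = radiated power.
Absorbed: α·S·A_cross = 0.25·773·6.975 = 1348 W (cross-section πr²).
Total input = 1348 + 3590 = 4938 W.
Radiated: εσ·A_surf·T⁴ with A_surf = 4πr² = 27.90 m².
T⁴ = 4938/(0.25·5.67×10⁻⁸·27.90) = 1.249×10¹⁰ K⁴.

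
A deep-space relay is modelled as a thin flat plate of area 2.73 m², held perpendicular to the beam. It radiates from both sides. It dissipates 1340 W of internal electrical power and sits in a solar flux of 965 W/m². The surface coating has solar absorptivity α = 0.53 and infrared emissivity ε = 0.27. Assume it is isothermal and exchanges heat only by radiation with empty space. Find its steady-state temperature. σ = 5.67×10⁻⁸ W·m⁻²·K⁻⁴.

At steady state, absorbed solar power + internal power = radiated power.
Absorbed: α·S·A_cross = 0.53·965·2.730 = 1396 W (cross-section A).
Total input = 1396 + 1340 = 2736 W.
Radiated: εσ·A_surf·T⁴ with A_surf = 2A = 5.460 m².
T⁴ = 2736/(0.27·5.67×10⁻⁸·5.460) = 3.274×10¹⁰ K⁴.

T ≈ 425 K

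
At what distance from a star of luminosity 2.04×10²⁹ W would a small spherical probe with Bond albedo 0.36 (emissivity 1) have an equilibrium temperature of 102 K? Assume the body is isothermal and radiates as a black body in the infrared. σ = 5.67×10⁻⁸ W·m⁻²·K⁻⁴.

For an isothermal black-emitting sphere, (1−a)S·πr² = σ·4πr²·T⁴ ⇒ S = 4σT⁴/(1−a).
S = 4·5.67×10⁻⁸·(102)⁴/0.640 = 38.36 W/m².
Flux falls as S = L/(4πd²), so d = √(L/(4πS)) = √(2.04×10²⁹/(4π·38.36)).

d ≈ 2.06×10¹³ m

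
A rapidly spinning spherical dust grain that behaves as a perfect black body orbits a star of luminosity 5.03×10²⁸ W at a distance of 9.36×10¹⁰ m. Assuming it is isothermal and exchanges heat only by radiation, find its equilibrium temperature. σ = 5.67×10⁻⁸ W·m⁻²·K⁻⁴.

T ≈ 1190 K

First find the stellar flux at distance d: S = L/(4πd²) = 5.03×10²⁸/(4π·(9.36×10¹⁰)²) = 4.569×10⁵ W/m².
For an isothermal sphere, absorbed (1−a)S·πr² = emitted σ·4πr²·T⁴, so T⁴ = (1−a)S/(4σ).
T⁴ = 1.00·4.569×10⁵/(4·5.67×10⁻⁸) = 2.014×10¹² K⁴.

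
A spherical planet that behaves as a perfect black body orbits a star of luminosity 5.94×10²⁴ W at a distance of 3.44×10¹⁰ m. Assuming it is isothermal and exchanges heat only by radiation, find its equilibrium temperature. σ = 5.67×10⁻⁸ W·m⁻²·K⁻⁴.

T ≈ 205 K

First find the stellar flux at distance d: S = L/(4πd²) = 5.94×10²⁴/(4π·(3.44×10¹⁰)²) = 399.4 W/m².
For an isothermal sphere, absorbed (1−a)S·πr² = emitted σ·4πr²·T⁴, so T⁴ = (1−a)S/(4σ).
T⁴ = 1.00·399.4/(4·5.67×10⁻⁸) = 1.761×10⁹ K⁴.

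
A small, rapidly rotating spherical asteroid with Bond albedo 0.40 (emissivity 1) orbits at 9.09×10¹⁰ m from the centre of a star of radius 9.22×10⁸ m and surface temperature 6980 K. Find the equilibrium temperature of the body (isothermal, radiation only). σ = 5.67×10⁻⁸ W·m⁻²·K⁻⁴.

The star's surface emits σT_*⁴; at distance d the flux is S = σT_*⁴(R_*/d)².
S = 5.67×10⁻⁸·(6980)⁴·(9.22×10⁸/9.09×10¹⁰)² = 13850 W/m².
For an isothermal sphere T⁴ = (1−a)S/(4σ) = 3.663×10¹⁰ K⁴.

T ≈ 437 K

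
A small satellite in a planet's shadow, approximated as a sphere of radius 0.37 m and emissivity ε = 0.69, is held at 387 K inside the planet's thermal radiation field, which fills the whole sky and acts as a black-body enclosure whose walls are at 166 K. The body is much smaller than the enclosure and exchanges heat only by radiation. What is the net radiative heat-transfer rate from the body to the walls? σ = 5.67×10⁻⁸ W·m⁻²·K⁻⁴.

For a small grey body in a large enclosure: P_net = εσA(T_body⁴ − T_wall⁴).
A = 4πr² = 1.720 m²; T_body⁴ − T_wall⁴ = 2.243×10¹⁰ − 7.593×10⁸ = 2.167×10¹⁰ K⁴.
|P_net| = 0.69·5.67×10⁻⁸·1.720·2.167×10¹⁰.

P_net ≈ 1460 W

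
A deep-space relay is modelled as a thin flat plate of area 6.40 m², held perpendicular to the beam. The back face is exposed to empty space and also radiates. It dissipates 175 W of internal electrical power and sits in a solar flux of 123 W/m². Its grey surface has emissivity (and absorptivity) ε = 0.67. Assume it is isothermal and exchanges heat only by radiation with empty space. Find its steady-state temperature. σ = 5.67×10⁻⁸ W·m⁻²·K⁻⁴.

At steady state, absorbed solar power + internal power = radiated power.
Absorbed: α·S·A_cross = 0.67·123·6.400 = 527.4 W (cross-section A).
Total input = 527.4 + 175 = 702.4 W.
Radiated: εσ·A_surf·T⁴ with A_surf = 2A = 12.80 m².
T⁴ = 702.4/(0.67·5.67×10⁻⁸·12.80) = 1.445×10⁹ K⁴.

T ≈ 195 K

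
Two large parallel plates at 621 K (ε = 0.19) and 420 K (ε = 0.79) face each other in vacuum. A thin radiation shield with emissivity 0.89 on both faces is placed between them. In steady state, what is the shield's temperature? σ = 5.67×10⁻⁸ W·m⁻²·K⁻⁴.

In steady state the net flux on the hot side equals that on the cold side.
σ(T₁⁴−T_s⁴)/D₁ = σ(T_s⁴−T₂⁴)/D₂, with D₁ = 1/ε₁+1/ε_s−1 = 5.387, D₂ = 1/ε_s+1/ε₂−1 = 1.389.
Solve for T_s⁴: T_s⁴ = (D₂·T₁⁴ + D₁·T₂⁴)/(D₁+D₂) = 5.523×10¹⁰ K⁴.

T_s ≈ 485 K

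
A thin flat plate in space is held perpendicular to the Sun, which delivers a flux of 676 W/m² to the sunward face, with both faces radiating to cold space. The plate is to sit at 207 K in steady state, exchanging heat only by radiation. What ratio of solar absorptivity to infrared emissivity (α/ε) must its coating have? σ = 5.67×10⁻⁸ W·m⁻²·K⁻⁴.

Balance: αS·A = εσ·2A·T⁴ ⇒ α/ε = 2σT⁴/S.
α/ε = 2·5.67×10⁻⁸·(207)⁴/676 = 2·5.67×10⁻⁸·1.836×10⁹/676.

α/ε ≈ 0.308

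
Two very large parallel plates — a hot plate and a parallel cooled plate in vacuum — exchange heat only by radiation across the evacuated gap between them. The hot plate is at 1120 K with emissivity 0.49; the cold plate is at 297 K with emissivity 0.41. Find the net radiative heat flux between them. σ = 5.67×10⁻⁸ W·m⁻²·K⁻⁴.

q ≈ 25500 W/m²

For two infinite grey parallel plates, q = σ(T₁⁴ − T₂⁴)/(1/ε₁ + 1/ε₂ − 1).
T₁⁴ − T₂⁴ = 1.574×10¹² − 7.781×10⁹ = 1.566×10¹² K⁴.
1/ε₁ + 1/ε₂ − 1 = 2.041 + 2.439 − 1 = 3.480.
q = 5.67×10⁻⁸ × 1.566×10¹² / 3.480.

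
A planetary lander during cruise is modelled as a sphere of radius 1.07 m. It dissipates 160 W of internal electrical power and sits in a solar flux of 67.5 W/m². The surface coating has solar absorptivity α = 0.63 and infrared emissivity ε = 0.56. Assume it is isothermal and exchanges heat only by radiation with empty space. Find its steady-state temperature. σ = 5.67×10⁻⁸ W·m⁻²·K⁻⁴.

At steady state, absorbed solar power + internal power = radiated power.
Absorbed: α·S·A_cross = 0.63·67.5·3.597 = 153.0 W (cross-section πr²).
Total input = 153.0 + 160 = 313.0 W.
Radiated: εσ·A_surf·T⁴ with A_surf = 4πr² = 14.39 m².
T⁴ = 313.0/(0.56·5.67×10⁻⁸·14.39) = 6.851×10⁸ K⁴.

T ≈ 162 K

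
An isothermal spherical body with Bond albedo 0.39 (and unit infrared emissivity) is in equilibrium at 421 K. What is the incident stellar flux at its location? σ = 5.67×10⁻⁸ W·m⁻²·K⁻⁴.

(1−a)S·πr² = σ·4πr²·T⁴ ⇒ S = 4σT⁴/(1−a).
S = 4·5.67×10⁻⁸·3.141×10¹⁰/0.610.

S ≈ 11700 W/m²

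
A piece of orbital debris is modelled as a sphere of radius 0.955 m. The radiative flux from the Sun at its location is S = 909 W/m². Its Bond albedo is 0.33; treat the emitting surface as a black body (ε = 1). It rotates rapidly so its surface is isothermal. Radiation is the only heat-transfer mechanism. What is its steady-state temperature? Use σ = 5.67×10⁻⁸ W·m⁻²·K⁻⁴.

At equilibrium, absorbed power = emitted power.
Absorbing cross-section = πr² = 2.865 m²; emitting surface = 4πr² = 11.46 m² (ratio 4).
(1−a)S·A_cross = εσ·A_surf·T⁴  ⇒  T⁴ = (1−a)S/(4σ).
T⁴ = 0.670·909/(4·5.67×10⁻⁸) = 2.685×10⁹ K⁴.
T = (2.685×10⁹)^(1/4).

T ≈ 228 K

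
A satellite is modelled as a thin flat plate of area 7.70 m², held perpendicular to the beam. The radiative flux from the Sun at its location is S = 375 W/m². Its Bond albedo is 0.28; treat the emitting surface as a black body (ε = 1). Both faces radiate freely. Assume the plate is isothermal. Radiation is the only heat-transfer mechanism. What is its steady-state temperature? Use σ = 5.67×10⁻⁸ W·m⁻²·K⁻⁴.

At equilibrium, absorbed power = emitted power.
Absorbing cross-section = A = 7.700 m²; emitting surface = 2A = 15.40 m² (ratio 2).
(1−a)S·A_cross = εσ·A_surf·T⁴  ⇒  T⁴ = (1−a)S/(2σ).
T⁴ = 0.720·375/(2·5.67×10⁻⁸) = 2.381×10⁹ K⁴.
T = (2.381×10⁹)^(1/4).

T ≈ 221 K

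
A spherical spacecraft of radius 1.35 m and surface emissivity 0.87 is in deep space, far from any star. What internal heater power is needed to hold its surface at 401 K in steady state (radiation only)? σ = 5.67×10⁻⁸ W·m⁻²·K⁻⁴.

P ≈ 29200 W

P = εσ·4πr²·T⁴.
4πr² = 22.90 m²; T⁴ = 2.586×10¹⁰ K⁴.
P = 0.87·5.67×10⁻⁸·22.90·2.586×10¹⁰.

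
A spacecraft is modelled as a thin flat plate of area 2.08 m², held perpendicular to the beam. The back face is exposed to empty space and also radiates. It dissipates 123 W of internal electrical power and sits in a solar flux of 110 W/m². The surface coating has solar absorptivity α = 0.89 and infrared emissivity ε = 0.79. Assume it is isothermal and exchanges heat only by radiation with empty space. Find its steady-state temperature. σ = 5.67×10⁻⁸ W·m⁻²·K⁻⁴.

At steady state, absorbed solar power + internal power = radiated power.
Absorbed: α·S·A_cross = 0.89·110·2.080 = 203.6 W (cross-section A).
Total input = 203.6 + 123 = 326.6 W.
Radiated: εσ·A_surf·T⁴ with A_surf = 2A = 4.160 m².
T⁴ = 326.6/(0.79·5.67×10⁻⁸·4.160) = 1.753×10⁹ K⁴.

T ≈ 205 K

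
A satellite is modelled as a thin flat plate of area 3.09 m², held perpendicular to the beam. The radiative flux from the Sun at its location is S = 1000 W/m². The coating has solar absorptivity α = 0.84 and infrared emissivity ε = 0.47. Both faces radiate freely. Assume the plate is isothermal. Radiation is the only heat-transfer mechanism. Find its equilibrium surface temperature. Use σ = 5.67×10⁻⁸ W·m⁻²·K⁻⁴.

T ≈ 354 K

At equilibrium, absorbed power = emitted power.
Absorbing cross-section = A = 3.090 m²; emitting surface = 2A = 6.180 m² (ratio 2).
αS·A_cross = εσ·A_surf·T⁴  ⇒  T⁴ = αS/(ε·2σ).
T⁴ = 0.840·1000/(0.47·2·5.67×10⁻⁸) = 1.576×10¹⁰ K⁴.
T = (1.576×10¹⁰)^(1/4).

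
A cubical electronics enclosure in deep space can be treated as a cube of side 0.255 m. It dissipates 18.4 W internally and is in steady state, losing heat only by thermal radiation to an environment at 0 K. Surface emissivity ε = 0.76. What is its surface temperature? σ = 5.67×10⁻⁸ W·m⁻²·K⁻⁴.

T ≈ 182 K

Steady state: internal power = radiated power, P = εσA T⁴.
Radiating area A = 6L² = 0.3901 m².
T⁴ = P/(εσA) = 18.4/(0.76·5.67×10⁻⁸·0.3901) = 1.094×10⁹ K⁴.
T = (1.094×10⁹)^(1/4).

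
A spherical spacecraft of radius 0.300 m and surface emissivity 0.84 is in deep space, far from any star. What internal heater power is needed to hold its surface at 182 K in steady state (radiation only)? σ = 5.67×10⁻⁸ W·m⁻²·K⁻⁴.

P = εσ·4πr²·T⁴.
4πr² = 1.131 m²; T⁴ = 1.097×10⁹ K⁴.
P = 0.84·5.67×10⁻⁸·1.131·1.097×10⁹.

P ≈ 59.1 W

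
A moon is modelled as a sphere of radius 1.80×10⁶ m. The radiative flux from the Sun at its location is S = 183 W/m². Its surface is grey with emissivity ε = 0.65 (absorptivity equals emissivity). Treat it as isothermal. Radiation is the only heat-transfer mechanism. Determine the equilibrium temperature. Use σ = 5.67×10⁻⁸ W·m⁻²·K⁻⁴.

At equilibrium, absorbed power = emitted power.
Absorbing cross-section = πr² = 1.018×10¹³ m²; emitting surface = 4πr² = 4.072×10¹³ m² (ratio 4).
εS·A_cross = εσ·A_surf·T⁴  ⇒  T⁴ = S/(4σ)   (ε cancels).
T⁴ = 183/(4·5.67×10⁻⁸) = 8.069×10⁸ K⁴.
T = (8.069×10⁸)^(1/4).

T ≈ 169 K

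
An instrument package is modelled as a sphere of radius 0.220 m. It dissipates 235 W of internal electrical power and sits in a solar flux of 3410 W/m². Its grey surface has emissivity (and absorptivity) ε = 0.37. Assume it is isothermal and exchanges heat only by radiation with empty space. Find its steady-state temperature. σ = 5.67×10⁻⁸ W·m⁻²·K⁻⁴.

T ≈ 428 K

At steady state, absorbed solar power + internal power = radiated power.
Absorbed: α·S·A_cross = 0.37·3410·0.1521 = 191.8 W (cross-section πr²).
Total input = 191.8 + 235 = 426.8 W.
Radiated: εσ·A_surf·T⁴ with A_surf = 4πr² = 0.6082 m².
T⁴ = 426.8/(0.37·5.67×10⁻⁸·0.6082) = 3.345×10¹⁰ K⁴.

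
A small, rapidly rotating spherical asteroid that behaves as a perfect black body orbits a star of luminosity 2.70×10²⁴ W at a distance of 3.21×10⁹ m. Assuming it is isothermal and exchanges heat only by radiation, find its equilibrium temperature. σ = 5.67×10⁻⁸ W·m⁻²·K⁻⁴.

T ≈ 551 K

First find the stellar flux at distance d: S = L/(4πd²) = 2.70×10²⁴/(4π·(3.21×10⁹)²) = 20850 W/m².
For an isothermal sphere, absorbed (1−a)S·πr² = emitted σ·4πr²·T⁴, so T⁴ = (1−a)S/(4σ).
T⁴ = 1.00·20850/(4·5.67×10⁻⁸) = 9.194×10¹⁰ K⁴.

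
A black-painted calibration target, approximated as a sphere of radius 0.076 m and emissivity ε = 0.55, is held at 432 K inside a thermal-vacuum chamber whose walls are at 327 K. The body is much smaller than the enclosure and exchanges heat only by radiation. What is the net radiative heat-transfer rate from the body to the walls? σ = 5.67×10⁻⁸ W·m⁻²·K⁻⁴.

For a small grey body in a large enclosure: P_net = εσA(T_body⁴ − T_wall⁴).
A = 4πr² = 0.07258 m²; T_body⁴ − T_wall⁴ = 3.483×10¹⁰ − 1.143×10¹⁰ = 2.339×10¹⁰ K⁴.
|P_net| = 0.55·5.67×10⁻⁸·0.07258·2.339×10¹⁰.

P_net ≈ 53.0 W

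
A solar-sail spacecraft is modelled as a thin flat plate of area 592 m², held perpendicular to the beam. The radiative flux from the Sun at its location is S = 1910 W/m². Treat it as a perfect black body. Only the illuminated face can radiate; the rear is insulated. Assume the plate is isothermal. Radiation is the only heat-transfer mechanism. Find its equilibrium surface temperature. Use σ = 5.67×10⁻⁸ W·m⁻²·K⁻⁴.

T ≈ 428 K

At equilibrium, absorbed power = emitted power.
Absorbing cross-section = A = 592.0 m²; emitting surface = A = 592.0 m² (ratio 1).
S·A_cross = εσ·A_surf·T⁴  ⇒  T⁴ = S/(1σ).
T⁴ = 1.00·1910/(1·5.67×10⁻⁸) = 3.369×10¹⁰ K⁴.
T = (3.369×10¹⁰)^(1/4).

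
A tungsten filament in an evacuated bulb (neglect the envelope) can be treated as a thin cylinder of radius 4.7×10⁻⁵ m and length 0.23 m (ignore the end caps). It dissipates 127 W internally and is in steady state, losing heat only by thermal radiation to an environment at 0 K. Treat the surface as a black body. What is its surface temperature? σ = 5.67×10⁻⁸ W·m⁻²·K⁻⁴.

T ≈ 2400 K

Steady state: internal power = radiated power, P = εσA T⁴.
Radiating area A = 2πrL = 6.792×10⁻⁵ m².
T⁴ = P/(εσA) = 127/(1.0·5.67×10⁻⁸·6.792×10⁻⁵) = 3.298×10¹³ K⁴.
T = (3.298×10¹³)^(1/4).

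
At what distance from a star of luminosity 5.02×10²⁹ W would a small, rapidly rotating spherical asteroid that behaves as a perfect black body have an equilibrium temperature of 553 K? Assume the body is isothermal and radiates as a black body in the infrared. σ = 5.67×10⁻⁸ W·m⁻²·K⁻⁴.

For an isothermal black-emitting sphere, (1−a)S·πr² = σ·4πr²·T⁴ ⇒ S = 4σT⁴/(1−a).
S = 4·5.67×10⁻⁸·(553)⁴/1.00 = 21210 W/m².
Flux falls as S = L/(4πd²), so d = √(L/(4πS)) = √(5.02×10²⁹/(4π·21210)).

d ≈ 1.37×10¹² m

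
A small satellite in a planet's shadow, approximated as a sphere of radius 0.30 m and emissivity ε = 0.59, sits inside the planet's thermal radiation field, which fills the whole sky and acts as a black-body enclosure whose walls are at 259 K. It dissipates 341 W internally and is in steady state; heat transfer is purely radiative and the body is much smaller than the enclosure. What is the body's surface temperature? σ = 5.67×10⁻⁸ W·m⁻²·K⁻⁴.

For a small grey body in a large enclosure, net radiated power = εσA(T⁴ − T_w⁴).
Steady state: P = εσA(T⁴ − T_w⁴) with A = 4πr² = 1.131 m².
T⁴ = P/(εσA) + T_w⁴ = 341/(0.59·5.67×10⁻⁸·1.131) + (259)⁴
    = 9.013×10⁹ + 4.500×10⁹ = 1.351×10¹⁰ K⁴.

T ≈ 341 K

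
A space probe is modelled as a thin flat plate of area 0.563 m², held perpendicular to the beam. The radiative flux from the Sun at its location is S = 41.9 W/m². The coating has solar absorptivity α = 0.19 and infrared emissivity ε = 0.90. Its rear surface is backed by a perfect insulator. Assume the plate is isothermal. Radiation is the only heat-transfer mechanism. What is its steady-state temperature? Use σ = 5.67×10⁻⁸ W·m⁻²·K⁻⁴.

At equilibrium, absorbed power = emitted power.
Absorbing cross-section = A = 0.5630 m²; emitting surface = A = 0.5630 m² (ratio 1).
αS·A_cross = εσ·A_surf·T⁴  ⇒  T⁴ = αS/(ε·1σ).
T⁴ = 0.190·41.9/(0.90·1·5.67×10⁻⁸) = 1.560×10⁸ K⁴.
T = (1.560×10⁸)^(1/4).

T ≈ 112 K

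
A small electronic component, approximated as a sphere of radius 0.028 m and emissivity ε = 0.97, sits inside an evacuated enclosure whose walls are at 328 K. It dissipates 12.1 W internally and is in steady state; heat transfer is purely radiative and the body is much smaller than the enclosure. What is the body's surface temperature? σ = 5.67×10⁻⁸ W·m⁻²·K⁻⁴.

T ≈ 429 K

For a small grey body in a large enclosure, net radiated power = εσA(T⁴ − T_w⁴).
Steady state: P = εσA(T⁴ − T_w⁴) with A = 4πr² = 0.009852 m².
T⁴ = P/(εσA) + T_w⁴ = 12.1/(0.97·5.67×10⁻⁸·0.009852) + (328)⁴
    = 2.233×10¹⁰ + 1.157×10¹⁰ = 3.391×10¹⁰ K⁴.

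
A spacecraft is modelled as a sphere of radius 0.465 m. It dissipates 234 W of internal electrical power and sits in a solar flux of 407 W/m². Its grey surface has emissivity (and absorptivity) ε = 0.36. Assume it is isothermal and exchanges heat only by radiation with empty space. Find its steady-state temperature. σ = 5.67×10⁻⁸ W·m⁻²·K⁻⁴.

T ≈ 278 K

At steady state, absorbed solar power + internal power = radiated power.
Absorbed: α·S·A_cross = 0.36·407·0.6793 = 99.53 W (cross-section πr²).
Total input = 99.53 + 234 = 333.5 W.
Radiated: εσ·A_surf·T⁴ with A_surf = 4πr² = 2.717 m².
T⁴ = 333.5/(0.36·5.67×10⁻⁸·2.717) = 6.014×10⁹ K⁴.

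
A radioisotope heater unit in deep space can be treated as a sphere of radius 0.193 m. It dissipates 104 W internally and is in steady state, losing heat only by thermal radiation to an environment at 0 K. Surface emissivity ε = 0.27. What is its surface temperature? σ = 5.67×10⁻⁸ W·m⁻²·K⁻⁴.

T ≈ 347 K

Steady state: internal power = radiated power, P = εσA T⁴.
Radiating area A = 4πr² = 0.4681 m².
T⁴ = P/(εσA) = 104/(0.27·5.67×10⁻⁸·0.4681) = 1.451×10¹⁰ K⁴.
T = (1.451×10¹⁰)^(1/4).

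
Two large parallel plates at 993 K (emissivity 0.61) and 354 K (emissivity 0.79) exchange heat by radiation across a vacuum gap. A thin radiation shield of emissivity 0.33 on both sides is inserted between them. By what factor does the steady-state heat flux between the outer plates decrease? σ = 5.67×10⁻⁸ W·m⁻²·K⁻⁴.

Without shield: q₀ = σΔ(T⁴)/(1/ε₁+1/ε₂−1) with denominator 1.905.
With shield the two gaps are in series; the resistances add: (1/ε₁+1/ε_s−1)+(1/ε_s+1/ε₂−1) = 3.670+3.296 = 6.966.
Heat-flux ratio q₀/q = 6.966/1.905.

factor ≈ 3.66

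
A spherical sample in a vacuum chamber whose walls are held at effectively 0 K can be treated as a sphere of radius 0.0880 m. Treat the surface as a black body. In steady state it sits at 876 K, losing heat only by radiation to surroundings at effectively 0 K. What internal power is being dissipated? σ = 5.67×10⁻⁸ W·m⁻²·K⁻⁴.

P ≈ 3250 W

Steady state: P = εσA T⁴.
A = 4πr² = 0.09731 m²; T⁴ = (876)⁴ = 5.889×10¹¹ K⁴.
P = 1.0 × 5.67×10⁻⁸ × 0.09731 × 5.889×10¹¹.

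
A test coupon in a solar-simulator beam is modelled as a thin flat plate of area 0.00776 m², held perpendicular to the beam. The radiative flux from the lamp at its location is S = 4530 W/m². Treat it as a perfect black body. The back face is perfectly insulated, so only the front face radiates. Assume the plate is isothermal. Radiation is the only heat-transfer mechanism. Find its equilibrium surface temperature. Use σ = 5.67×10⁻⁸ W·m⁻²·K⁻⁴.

T ≈ 532 K

At equilibrium, absorbed power = emitted power.
Absorbing cross-section = A = 0.007760 m²; emitting surface = A = 0.007760 m² (ratio 1).
S·A_cross = εσ·A_surf·T⁴  ⇒  T⁴ = S/(1σ).
T⁴ = 1.00·4530/(1·5.67×10⁻⁸) = 7.989×10¹⁰ K⁴.
T = (7.989×10¹⁰)^(1/4).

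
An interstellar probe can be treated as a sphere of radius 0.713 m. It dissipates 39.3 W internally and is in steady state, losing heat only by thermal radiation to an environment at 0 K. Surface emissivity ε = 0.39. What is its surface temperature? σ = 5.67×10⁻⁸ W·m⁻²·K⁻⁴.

T ≈ 129 K

Steady state: internal power = radiated power, P = εσA T⁴.
Radiating area A = 4πr² = 6.388 m².
T⁴ = P/(εσA) = 39.3/(0.39·5.67×10⁻⁸·6.388) = 2.782×10⁸ K⁴.
T = (2.782×10⁸)^(1/4).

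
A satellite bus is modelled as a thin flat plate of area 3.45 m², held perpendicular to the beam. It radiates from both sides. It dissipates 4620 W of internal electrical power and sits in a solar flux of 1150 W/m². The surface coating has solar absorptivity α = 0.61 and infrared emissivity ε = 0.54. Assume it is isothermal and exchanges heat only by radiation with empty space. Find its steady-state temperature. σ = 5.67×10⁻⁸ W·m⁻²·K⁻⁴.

At steady state, absorbed solar power + internal power = radiated power.
Absorbed: α·S·A_cross = 0.61·1150·3.450 = 2420 W (cross-section A).
Total input = 2420 + 4620 = 7040 W.
Radiated: εσ·A_surf·T⁴ with A_surf = 2A = 6.900 m².
T⁴ = 7040/(0.54·5.67×10⁻⁸·6.900) = 3.332×10¹⁰ K⁴.

T ≈ 427 K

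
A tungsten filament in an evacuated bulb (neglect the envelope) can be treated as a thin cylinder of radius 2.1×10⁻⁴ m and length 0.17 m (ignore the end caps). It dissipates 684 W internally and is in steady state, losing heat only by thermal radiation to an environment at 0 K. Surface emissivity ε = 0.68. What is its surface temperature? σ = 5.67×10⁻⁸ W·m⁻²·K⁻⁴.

T ≈ 2980 K

Steady state: internal power = radiated power, P = εσA T⁴.
Radiating area A = 2πrL = 2.243×10⁻⁴ m².
T⁴ = P/(εσA) = 684/(0.68·5.67×10⁻⁸·2.243×10⁻⁴) = 7.909×10¹³ K⁴.
T = (7.909×10¹³)^(1/4).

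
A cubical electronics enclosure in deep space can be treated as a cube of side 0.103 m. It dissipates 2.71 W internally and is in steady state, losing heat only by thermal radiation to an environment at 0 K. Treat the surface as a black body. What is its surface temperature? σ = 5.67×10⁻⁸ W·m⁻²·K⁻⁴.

Steady state: internal power = radiated power, P = εσA T⁴.
Radiating area A = 6L² = 0.06365 m².
T⁴ = P/(εσA) = 2.71/(1.0·5.67×10⁻⁸·0.06365) = 7.509×10⁸ K⁴.
T = (7.509×10⁸)^(1/4).

T ≈ 166 K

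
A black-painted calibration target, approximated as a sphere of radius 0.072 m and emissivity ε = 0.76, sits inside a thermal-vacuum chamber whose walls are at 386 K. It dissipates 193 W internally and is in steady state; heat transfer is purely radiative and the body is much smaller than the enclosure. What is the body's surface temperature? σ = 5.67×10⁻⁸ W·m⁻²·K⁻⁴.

For a small grey body in a large enclosure, net radiated power = εσA(T⁴ − T_w⁴).
Steady state: P = εσA(T⁴ − T_w⁴) with A = 4πr² = 0.06514 m².
T⁴ = P/(εσA) + T_w⁴ = 193/(0.76·5.67×10⁻⁸·0.06514) + (386)⁴
    = 6.875×10¹⁰ + 2.220×10¹⁰ = 9.095×10¹⁰ K⁴.

T ≈ 549 K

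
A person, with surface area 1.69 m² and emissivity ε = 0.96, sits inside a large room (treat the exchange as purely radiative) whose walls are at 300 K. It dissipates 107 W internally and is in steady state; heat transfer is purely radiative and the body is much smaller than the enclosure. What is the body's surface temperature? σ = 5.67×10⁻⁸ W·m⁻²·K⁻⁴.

T ≈ 310 K

For a small grey body in a large enclosure, net radiated power = εσA(T⁴ − T_w⁴).
Steady state: P = εσA(T⁴ − T_w⁴) with A = 1.69 m².
T⁴ = P/(εσA) + T_w⁴ = 107/(0.96·5.67×10⁻⁸·1.690) + (300)⁴
    = 1.163×10⁹ + 8.100×10⁹ = 9.263×10⁹ K⁴.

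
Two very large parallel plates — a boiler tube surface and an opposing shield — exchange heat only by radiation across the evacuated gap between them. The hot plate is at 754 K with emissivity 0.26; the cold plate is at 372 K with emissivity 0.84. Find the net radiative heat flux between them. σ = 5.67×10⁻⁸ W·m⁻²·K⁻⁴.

For two infinite grey parallel plates, q = σ(T₁⁴ − T₂⁴)/(1/ε₁ + 1/ε₂ − 1).
T₁⁴ − T₂⁴ = 3.232×10¹¹ − 1.915×10¹⁰ = 3.041×10¹¹ K⁴.
1/ε₁ + 1/ε₂ − 1 = 3.846 + 1.190 − 1 = 4.037.
q = 5.67×10⁻⁸ × 3.041×10¹¹ / 4.037.

q ≈ 4270 W/m²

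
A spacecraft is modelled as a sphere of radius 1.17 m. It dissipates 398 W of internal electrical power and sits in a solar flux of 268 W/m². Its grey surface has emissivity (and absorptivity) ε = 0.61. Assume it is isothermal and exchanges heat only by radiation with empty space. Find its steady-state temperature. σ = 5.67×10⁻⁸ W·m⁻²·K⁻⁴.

T ≈ 207 K

At steady state, absorbed solar power + internal power = radiated power.
Absorbed: α·S·A_cross = 0.61·268·4.301 = 703.1 W (cross-section πr²).
Total input = 703.1 + 398 = 1101 W.
Radiated: εσ·A_surf·T⁴ with A_surf = 4πr² = 17.20 m².
T⁴ = 1101/(0.61·5.67×10⁻⁸·17.20) = 1.851×10⁹ K⁴.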